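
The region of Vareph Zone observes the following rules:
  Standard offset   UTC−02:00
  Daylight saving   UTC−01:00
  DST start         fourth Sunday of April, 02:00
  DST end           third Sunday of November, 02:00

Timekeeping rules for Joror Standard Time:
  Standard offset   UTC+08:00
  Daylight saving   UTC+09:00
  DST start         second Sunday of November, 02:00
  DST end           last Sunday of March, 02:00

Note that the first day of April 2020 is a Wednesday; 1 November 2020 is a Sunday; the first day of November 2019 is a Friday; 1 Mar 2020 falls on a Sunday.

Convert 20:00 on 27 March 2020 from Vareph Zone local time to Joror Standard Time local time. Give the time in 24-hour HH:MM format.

1 April 2020 is a Wednesday, so the first Sunday is April 5 and the fourth is April 26.
1 November 2020 is a Sunday, so the first Sunday is November 1 and the third is November 15.
27 March 2020 does not fall between 26 April and 15 November, so daylight saving is not in effect and Vareph Zone is at UTC−02:00.
20:00 Vareph Zone + 2h = 22:00 UTC.
1 November 2019 is a Friday, so the first Sunday is November 3 and the second is November 10.
1 March 2020 is a Sunday, so Sundays fall on 1, 8, 15, 22, 29; the last is March 29.
At the standard offset (UTC+08:00), 22:00 UTC + 8h = 06:00 Joror Standard Time standard time (rolling into the next day, 28 March 2020).
The standard-time date in Joror Standard Time, 28 March 2020, lies within the daylight-saving period (10 November 2019 – 29 March 2020), so Joror Standard Time is on daylight time, UTC+09:00.
22:00 UTC + 9h = 07:00 Joror Standard Time (rolling into the next day, 28 March 2020).

07:00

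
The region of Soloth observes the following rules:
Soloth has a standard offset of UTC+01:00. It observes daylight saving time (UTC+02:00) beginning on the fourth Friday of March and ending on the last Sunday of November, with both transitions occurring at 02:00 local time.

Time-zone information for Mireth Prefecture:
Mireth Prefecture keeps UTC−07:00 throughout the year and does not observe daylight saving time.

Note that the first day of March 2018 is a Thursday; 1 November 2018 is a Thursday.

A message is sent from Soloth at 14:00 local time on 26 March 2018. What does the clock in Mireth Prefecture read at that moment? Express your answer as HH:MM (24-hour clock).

1 March 2018 is a Thursday, so the first Friday is March 2 and the fourth is March 23.
1 November 2018 is a Thursday, so Sundays fall on 4, 11, 18, 25; the last is November 25.
26 March 2018 falls between 23 March and 25 November, so daylight saving is in effect and Soloth is at UTC+02:00.
14:00 Soloth − 2h = 12:00 UTC.
Mireth Prefecture has no daylight saving, so its offset is UTC−07:00 year-round.
12:00 UTC − 7h = 05:00 Mireth Prefecture.

05:00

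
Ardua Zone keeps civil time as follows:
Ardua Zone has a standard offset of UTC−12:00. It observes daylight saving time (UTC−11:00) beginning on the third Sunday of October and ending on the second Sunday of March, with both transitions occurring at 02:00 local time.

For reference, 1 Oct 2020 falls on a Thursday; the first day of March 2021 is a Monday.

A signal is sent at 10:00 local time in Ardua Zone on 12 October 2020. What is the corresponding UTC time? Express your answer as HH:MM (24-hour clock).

22:00

1 October 2020 is a Thursday, so the first Sunday is October 4 and the third is October 18.
1 March 2021 is a Monday, so the first Sunday is March 7 and the second is March 14.
12 October 2020 does not fall between 18 October 2020 and 14 March 2021, so daylight saving is not in effect and Ardua Zone is at UTC−12:00.
10:00 local + 12h = 22:00 UTC.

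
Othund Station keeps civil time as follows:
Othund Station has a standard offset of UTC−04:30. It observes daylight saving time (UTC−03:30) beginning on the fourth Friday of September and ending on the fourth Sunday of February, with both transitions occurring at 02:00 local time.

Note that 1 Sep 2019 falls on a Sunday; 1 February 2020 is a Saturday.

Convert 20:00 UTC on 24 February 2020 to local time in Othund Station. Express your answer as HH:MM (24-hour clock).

1 September 2019 is a Sunday, so the first Friday is September 6 and the fourth is September 27.
1 February 2020 is a Saturday, so the first Sunday is February 2 and the fourth is February 23.
At the standard offset (UTC−04:30), 20:00 UTC − 4h30m = 15:30 Othund Station standard time.
The standard-time date in Othund Station, 24 February 2020, is outside the daylight-saving period (27 September 2019 – 23 February 2020), so Othund Station is on standard time, UTC−04:30.
20:00 UTC − 4h30m = 15:30 local.

15:30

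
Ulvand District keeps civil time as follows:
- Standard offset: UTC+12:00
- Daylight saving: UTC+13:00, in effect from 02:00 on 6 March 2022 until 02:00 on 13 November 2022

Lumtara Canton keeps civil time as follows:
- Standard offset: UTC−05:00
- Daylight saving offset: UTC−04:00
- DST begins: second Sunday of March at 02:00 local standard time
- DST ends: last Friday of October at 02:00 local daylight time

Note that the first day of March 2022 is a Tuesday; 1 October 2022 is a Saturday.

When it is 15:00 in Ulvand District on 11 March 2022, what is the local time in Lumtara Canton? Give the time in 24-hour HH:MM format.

21:00

Daylight saving runs 6 March – 13 November; 11 March 2022 is inside that window, so Ulvand District is at UTC+13:00.
15:00 Ulvand District − 13h = 02:00 UTC.
1 March 2022 is a Tuesday, so the first Sunday is March 6 and the second is March 13.
1 October 2022 is a Saturday, so Fridays fall on 7, 14, 21, 28; the last is October 28.
At the standard offset (UTC−05:00), 02:00 UTC − 5h = 21:00 Lumtara Canton standard time (rolling into the previous day, 10 March 2022).
Daylight saving runs 13 March – 28 October; the standard-time date in Lumtara Canton, 10 March 2022, is outside that window, so Lumtara Canton is on standard time at UTC−05:00.
02:00 UTC − 5h = 21:00 Lumtara Canton (rolling into the previous day, 10 March 2022).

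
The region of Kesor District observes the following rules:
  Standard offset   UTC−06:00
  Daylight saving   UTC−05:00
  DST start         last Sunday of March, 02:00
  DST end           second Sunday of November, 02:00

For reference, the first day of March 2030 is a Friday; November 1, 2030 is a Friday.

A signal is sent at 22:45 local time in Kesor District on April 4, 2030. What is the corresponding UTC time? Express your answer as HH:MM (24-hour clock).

03:45

1 March 2030 is a Friday, so Sundays fall on 3, 10, 17, 24, 31; the last is March 31.
1 November 2030 is a Friday, so the first Sunday is November 3 and the second is November 10.
April 4, 2030 falls between 31 March and 10 November, so daylight saving is in effect and Kesor District is at UTC−05:00.
22:45 local + 5h = 03:45 UTC (rolling into the next day, 5 April 2030).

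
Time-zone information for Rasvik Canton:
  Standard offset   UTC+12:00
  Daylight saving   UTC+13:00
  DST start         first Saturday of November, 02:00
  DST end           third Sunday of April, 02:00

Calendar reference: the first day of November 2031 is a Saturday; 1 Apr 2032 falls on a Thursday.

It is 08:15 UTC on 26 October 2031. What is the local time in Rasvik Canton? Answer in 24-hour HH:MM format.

20:15

1 November 2031 is a Saturday, so the first Saturday is November 1.
1 April 2032 is a Thursday, so the first Sunday is April 4 and the third is April 18.
At the standard offset (UTC+12:00), 08:15 UTC + 12h = 20:15 Rasvik Canton standard time.
Daylight saving runs 1 November 2031 – 18 April 2032; the standard-time date in Rasvik Canton, 26 October 2031, is outside that window, so Rasvik Canton is on standard time at UTC+12:00.
08:15 UTC + 12h = 20:15 local.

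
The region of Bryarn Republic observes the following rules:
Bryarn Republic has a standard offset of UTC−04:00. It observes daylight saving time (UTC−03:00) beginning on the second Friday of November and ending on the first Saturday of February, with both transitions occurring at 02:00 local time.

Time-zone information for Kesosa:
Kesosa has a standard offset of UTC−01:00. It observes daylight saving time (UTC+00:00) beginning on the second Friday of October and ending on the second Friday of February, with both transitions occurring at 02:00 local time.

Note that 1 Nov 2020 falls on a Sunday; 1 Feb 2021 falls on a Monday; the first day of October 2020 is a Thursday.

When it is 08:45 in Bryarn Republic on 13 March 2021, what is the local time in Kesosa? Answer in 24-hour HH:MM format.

11:45

1 November 2020 is a Sunday, so the first Friday is November 6 and the second is November 13.
1 February 2021 is a Monday, so the first Saturday is February 6.
13 March 2021 does not fall between 13 November 2020 and 6 February 2021, so daylight saving is not in effect and Bryarn Republic is at UTC−04:00.
08:45 Bryarn Republic + 4h = 12:45 UTC.
1 October 2020 is a Thursday, so the first Friday is October 2 and the second is October 9.
1 February 2021 is a Monday, so the first Friday is February 5 and the second is February 12.
At the standard offset (UTC−01:00), 12:45 UTC − 1h = 11:45 Kesosa standard time.
Daylight saving runs 9 October 2020 – 12 February 2021; the standard-time date in Kesosa, 13 March 2021, is outside that window, so Kesosa is on standard time at UTC−01:00.
12:45 UTC − 1h = 11:45 Kesosa.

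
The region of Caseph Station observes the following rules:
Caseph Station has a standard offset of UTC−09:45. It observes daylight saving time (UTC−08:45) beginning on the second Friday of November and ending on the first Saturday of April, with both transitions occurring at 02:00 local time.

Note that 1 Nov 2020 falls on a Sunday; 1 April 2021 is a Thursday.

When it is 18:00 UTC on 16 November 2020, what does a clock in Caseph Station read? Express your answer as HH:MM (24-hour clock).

09:15

1 November 2020 is a Sunday, so the first Friday is November 6 and the second is November 13.
1 April 2021 is a Thursday, so the first Saturday is April 3.
At the standard offset (UTC−09:45), 18:00 UTC − 9h45m = 08:15 Caseph Station standard time.
The standard-time date in Caseph Station, 16 November 2020, falls between 13 November 2020 and 3 April 2021, so daylight saving is in effect and Caseph Station is at UTC−08:45.
18:00 UTC − 8h45m = 09:15 local.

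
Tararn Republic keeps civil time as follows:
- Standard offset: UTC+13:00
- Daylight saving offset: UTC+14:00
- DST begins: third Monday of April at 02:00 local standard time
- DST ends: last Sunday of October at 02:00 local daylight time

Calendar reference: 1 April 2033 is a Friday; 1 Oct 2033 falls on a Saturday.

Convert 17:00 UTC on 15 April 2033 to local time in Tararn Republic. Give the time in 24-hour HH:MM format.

1 April 2033 is a Friday, so the first Monday is April 4 and the third is April 18.
1 October 2033 is a Saturday, so Sundays fall on 2, 9, 16, 23, 30; the last is October 30.
At the standard offset (UTC+13:00), 17:00 UTC + 13h = 06:00 Tararn Republic standard time (rolling into the next day, 16 April 2033).
Daylight saving runs 18 April – 30 October; the standard-time date in Tararn Republic, 16 April 2033, is outside that window, so Tararn Republic is on standard time at UTC+13:00.
17:00 UTC + 13h = 06:00 local (rolling into the next day, 16 April 2033).

06:00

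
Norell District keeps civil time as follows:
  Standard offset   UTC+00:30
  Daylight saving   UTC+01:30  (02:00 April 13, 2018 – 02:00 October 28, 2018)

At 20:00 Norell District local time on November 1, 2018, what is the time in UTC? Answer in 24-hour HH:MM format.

19:30

Daylight saving runs 13 April – 28 October; November 1, 2018 is outside that window, so Norell District is on standard time at UTC+00:30.
20:00 local − 0h30m = 19:30 UTC.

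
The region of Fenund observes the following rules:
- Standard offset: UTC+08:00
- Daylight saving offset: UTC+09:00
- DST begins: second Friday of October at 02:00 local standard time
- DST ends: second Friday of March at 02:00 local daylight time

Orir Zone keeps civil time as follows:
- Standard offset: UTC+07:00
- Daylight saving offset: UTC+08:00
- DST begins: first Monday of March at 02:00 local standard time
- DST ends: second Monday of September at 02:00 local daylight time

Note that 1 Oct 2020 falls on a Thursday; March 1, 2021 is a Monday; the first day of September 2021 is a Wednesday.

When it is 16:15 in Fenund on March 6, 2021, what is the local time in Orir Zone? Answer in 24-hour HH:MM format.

15:15

1 October 2020 is a Thursday, so the first Friday is October 2 and the second is October 9.
1 March 2021 is a Monday, so the first Friday is March 5 and the second is March 12.
March 6, 2021 falls between 9 October 2020 and 12 March 2021, so daylight saving is in effect and Fenund is at UTC+09:00.
16:15 Fenund − 9h = 07:15 UTC.
1 March 2021 is a Monday, so the first Monday is March 1.
1 September 2021 is a Wednesday, so the first Monday is September 6 and the second is September 13.
At the standard offset (UTC+07:00), 07:15 UTC + 7h = 14:15 Orir Zone standard time.
Daylight saving runs 1 March – 13 September; the standard-time date in Orir Zone, March 6, 2021, is inside that window, so Orir Zone is at UTC+08:00.
07:15 UTC + 8h = 15:15 Orir Zone.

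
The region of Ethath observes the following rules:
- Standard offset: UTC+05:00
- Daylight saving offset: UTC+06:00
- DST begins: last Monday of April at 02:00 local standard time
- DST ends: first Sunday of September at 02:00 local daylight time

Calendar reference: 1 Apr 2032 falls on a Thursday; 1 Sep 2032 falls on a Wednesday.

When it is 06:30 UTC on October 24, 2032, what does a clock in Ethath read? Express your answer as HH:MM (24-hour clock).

1 April 2032 is a Thursday, so Mondays fall on 5, 12, 19, 26; the last is April 26.
1 September 2032 is a Wednesday, so the first Sunday is September 5.
At the standard offset (UTC+05:00), 06:30 UTC + 5h = 11:30 Ethath standard time.
Daylight saving runs 26 April – 5 September; the standard-time date in Ethath, October 24, 2032, is outside that window, so Ethath is on standard time at UTC+05:00.
06:30 UTC + 5h = 11:30 local.

11:30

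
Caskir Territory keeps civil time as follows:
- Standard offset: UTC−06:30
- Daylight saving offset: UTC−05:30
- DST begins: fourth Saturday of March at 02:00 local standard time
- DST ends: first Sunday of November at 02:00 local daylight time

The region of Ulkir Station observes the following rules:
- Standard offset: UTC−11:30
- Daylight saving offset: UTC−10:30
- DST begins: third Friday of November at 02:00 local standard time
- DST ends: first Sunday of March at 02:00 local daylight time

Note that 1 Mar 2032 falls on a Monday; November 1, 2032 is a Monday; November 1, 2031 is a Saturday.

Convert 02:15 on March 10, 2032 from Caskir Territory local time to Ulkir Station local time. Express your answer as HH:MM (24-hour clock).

21:15

1 March 2032 is a Monday, so the first Saturday is March 6 and the fourth is March 27.
1 November 2032 is a Monday, so the first Sunday is November 7.
March 10, 2032 is outside the daylight-saving period (27 March – 7 November), so Caskir Territory is on standard time, UTC−06:30.
02:15 Caskir Territory + 6h30m = 08:45 UTC.
1 November 2031 is a Saturday, so the first Friday is November 7 and the third is November 21.
1 March 2032 is a Monday, so the first Sunday is March 7.
At the standard offset (UTC−11:30), 08:45 UTC − 11h30m = 21:15 Ulkir Station standard time (rolling into the previous day, 9 March 2032).
The standard-time date in Ulkir Station, March 9, 2032, is outside the daylight-saving period (21 November 2031 – 7 March 2032), so Ulkir Station is on standard time, UTC−11:30.
08:45 UTC − 11h30m = 21:15 Ulkir Station (rolling into the previous day, 9 March 2032).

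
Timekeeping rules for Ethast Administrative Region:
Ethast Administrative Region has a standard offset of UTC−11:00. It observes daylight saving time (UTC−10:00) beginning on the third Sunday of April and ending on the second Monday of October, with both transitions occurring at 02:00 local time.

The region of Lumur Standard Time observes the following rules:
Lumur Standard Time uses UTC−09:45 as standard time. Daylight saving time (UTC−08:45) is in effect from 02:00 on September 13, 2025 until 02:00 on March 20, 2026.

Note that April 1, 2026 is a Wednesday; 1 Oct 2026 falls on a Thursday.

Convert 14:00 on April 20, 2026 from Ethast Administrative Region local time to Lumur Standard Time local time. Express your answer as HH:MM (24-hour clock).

1 April 2026 is a Wednesday, so the first Sunday is April 5 and the third is April 19.
1 October 2026 is a Thursday, so the first Monday is October 5 and the second is October 12.
April 20, 2026 lies within the daylight-saving period (19 April – 12 October), so Ethast Administrative Region is on daylight time, UTC−10:00.
14:00 Ethast Administrative Region + 10h = 00:00 UTC (rolling into the next day, 21 April 2026).
At the standard offset (UTC−09:45), 00:00 UTC − 9h45m = 14:15 Lumur Standard Time standard time (rolling into the previous day, 20 April 2026).
The standard-time date in Lumur Standard Time, April 20, 2026, does not fall between 13 September 2025 and 20 March 2026, so daylight saving is not in effect and Lumur Standard Time is at UTC−09:45.
00:00 UTC − 9h45m = 14:15 Lumur Standard Time (rolling into the previous day, 20 April 2026).

14:15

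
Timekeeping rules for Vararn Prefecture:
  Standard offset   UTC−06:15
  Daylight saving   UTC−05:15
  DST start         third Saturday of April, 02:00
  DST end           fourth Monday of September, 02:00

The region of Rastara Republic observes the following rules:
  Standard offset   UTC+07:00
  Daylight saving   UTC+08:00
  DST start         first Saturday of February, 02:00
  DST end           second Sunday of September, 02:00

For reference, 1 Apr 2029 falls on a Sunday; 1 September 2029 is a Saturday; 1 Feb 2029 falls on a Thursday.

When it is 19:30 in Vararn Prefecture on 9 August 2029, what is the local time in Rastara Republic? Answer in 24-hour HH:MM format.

1 April 2029 is a Sunday, so the first Saturday is April 7 and the third is April 21.
1 September 2029 is a Saturday, so the first Monday is September 3 and the fourth is September 24.
9 August 2029 lies within the daylight-saving period (21 April – 24 September), so Vararn Prefecture is on daylight time, UTC−05:15.
19:30 Vararn Prefecture + 5h15m = 00:45 UTC (rolling into the next day, 10 August 2029).
1 February 2029 is a Thursday, so the first Saturday is February 3.
1 September 2029 is a Saturday, so the first Sunday is September 2 and the second is September 9.
At the standard offset (UTC+07:00), 00:45 UTC + 7h = 07:45 Rastara Republic standard time.
The standard-time date in Rastara Republic, 10 August 2029, lies within the daylight-saving period (3 February – 9 September), so Rastara Republic is on daylight time, UTC+08:00.
00:45 UTC + 8h = 08:45 Rastara Republic.

08:45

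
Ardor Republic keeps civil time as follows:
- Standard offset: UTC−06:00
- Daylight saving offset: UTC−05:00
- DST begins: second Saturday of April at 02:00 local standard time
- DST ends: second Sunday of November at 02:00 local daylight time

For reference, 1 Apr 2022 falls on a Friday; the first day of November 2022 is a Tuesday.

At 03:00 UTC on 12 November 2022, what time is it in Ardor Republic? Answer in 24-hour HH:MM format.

22:00

1 April 2022 is a Friday, so the first Saturday is April 2 and the second is April 9.
1 November 2022 is a Tuesday, so the first Sunday is November 6 and the second is November 13.
At the standard offset (UTC−06:00), 03:00 UTC − 6h = 21:00 Ardor Republic standard time (rolling into the previous day, 11 November 2022).
Daylight saving runs 9 April – 13 November; the standard-time date in Ardor Republic, 11 November 2022, is inside that window, so Ardor Republic is at UTC−05:00.
03:00 UTC − 5h = 22:00 local (rolling into the previous day, 11 November 2022).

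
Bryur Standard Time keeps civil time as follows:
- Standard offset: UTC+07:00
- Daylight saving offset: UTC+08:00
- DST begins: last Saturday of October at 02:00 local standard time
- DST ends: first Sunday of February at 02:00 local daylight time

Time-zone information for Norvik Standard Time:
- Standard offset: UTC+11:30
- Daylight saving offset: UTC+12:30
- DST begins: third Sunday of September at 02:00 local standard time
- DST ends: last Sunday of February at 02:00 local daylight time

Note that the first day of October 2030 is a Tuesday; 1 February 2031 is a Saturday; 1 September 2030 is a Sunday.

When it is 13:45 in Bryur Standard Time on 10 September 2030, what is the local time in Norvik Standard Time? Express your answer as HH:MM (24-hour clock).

18:15

1 October 2030 is a Tuesday, so Saturdays fall on 5, 12, 19, 26; the last is October 26.
1 February 2031 is a Saturday, so the first Sunday is February 2.
Daylight saving runs 26 October 2030 – 2 February 2031; 10 September 2030 is outside that window, so Bryur Standard Time is on standard time at UTC+07:00.
13:45 Bryur Standard Time − 7h = 06:45 UTC.
1 September 2030 is a Sunday, so the first Sunday is September 1 and the third is September 15.
1 February 2031 is a Saturday, so Sundays fall on 2, 9, 16, 23; the last is February 23.
At the standard offset (UTC+11:30), 06:45 UTC + 11h30m = 18:15 Norvik Standard Time standard time.
The standard-time date in Norvik Standard Time, 10 September 2030, does not fall between 15 September 2030 and 23 February 2031, so daylight saving is not in effect and Norvik Standard Time is at UTC+11:30.
06:45 UTC + 11h30m = 18:15 Norvik Standard Time.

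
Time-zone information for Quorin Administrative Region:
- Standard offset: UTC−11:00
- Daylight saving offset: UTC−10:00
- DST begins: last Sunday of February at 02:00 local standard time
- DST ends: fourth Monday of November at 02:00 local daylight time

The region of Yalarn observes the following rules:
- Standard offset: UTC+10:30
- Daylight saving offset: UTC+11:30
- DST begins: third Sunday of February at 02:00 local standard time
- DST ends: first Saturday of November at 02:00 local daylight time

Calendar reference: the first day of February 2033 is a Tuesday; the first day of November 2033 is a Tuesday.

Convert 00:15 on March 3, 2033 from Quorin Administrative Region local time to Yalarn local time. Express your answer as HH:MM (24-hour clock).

1 February 2033 is a Tuesday, so Sundays fall on 6, 13, 20, 27; the last is February 27.
1 November 2033 is a Tuesday, so the first Monday is November 7 and the fourth is November 28.
March 3, 2033 falls between 27 February and 28 November, so daylight saving is in effect and Quorin Administrative Region is at UTC−10:00.
00:15 Quorin Administrative Region + 10h = 10:15 UTC.
1 February 2033 is a Tuesday, so the first Sunday is February 6 and the third is February 20.
1 November 2033 is a Tuesday, so the first Saturday is November 5.
At the standard offset (UTC+10:30), 10:15 UTC + 10h30m = 20:45 Yalarn standard time.
The standard-time date in Yalarn, March 3, 2033, falls between 20 February and 5 November, so daylight saving is in effect and Yalarn is at UTC+11:30.
10:15 UTC + 11h30m = 21:45 Yalarn.

21:45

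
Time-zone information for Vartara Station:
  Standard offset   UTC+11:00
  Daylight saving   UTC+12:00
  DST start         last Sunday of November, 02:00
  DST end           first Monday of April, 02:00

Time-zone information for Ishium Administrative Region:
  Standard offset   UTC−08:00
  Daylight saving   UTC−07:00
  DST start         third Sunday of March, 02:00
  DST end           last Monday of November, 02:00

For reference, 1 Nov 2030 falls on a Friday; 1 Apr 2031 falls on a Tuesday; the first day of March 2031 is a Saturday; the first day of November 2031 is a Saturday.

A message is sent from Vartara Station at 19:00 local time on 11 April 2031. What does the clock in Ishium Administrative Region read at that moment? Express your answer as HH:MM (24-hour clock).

1 November 2030 is a Friday, so Sundays fall on 3, 10, 17, 24; the last is November 24.
1 April 2031 is a Tuesday, so the first Monday is April 7.
11 April 2031 is outside the daylight-saving period (24 November 2030 – 7 April 2031), so Vartara Station is on standard time, UTC+11:00.
19:00 Vartara Station − 11h = 08:00 UTC.
1 March 2031 is a Saturday, so the first Sunday is March 2 and the third is March 16.
1 November 2031 is a Saturday, so Mondays fall on 3, 10, 17, 24; the last is November 24.
At the standard offset (UTC−08:00), 08:00 UTC − 8h = 00:00 Ishium Administrative Region standard time.
The standard-time date in Ishium Administrative Region, 11 April 2031, falls between 16 March and 24 November, so daylight saving is in effect and Ishium Administrative Region is at UTC−07:00.
08:00 UTC − 7h = 01:00 Ishium Administrative Region.

01:00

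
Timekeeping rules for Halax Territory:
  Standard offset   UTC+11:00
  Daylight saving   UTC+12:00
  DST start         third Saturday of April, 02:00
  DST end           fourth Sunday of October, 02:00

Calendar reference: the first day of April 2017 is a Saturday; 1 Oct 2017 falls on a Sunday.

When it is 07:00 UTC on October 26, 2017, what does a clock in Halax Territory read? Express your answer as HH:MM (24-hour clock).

18:00

1 April 2017 is a Saturday, so the first Saturday is April 1 and the third is April 15.
1 October 2017 is a Sunday, so the first Sunday is October 1 and the fourth is October 22.
At the standard offset (UTC+11:00), 07:00 UTC + 11h = 18:00 Halax Territory standard time.
The standard-time date in Halax Territory, October 26, 2017, is outside the daylight-saving period (15 April – 22 October), so Halax Territory is on standard time, UTC+11:00.
07:00 UTC + 11h = 18:00 local.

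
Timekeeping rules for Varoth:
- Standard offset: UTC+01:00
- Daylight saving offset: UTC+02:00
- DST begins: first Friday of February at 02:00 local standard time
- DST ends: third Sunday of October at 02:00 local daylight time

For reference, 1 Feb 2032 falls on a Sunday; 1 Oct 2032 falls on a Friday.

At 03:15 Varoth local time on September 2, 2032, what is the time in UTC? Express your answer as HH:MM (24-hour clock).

01:15

1 February 2032 is a Sunday, so the first Friday is February 6.
1 October 2032 is a Friday, so the first Sunday is October 3 and the third is October 17.
Daylight saving runs 6 February – 17 October; September 2, 2032 is inside that window, so Varoth is at UTC+02:00.
03:15 local − 2h = 01:15 UTC.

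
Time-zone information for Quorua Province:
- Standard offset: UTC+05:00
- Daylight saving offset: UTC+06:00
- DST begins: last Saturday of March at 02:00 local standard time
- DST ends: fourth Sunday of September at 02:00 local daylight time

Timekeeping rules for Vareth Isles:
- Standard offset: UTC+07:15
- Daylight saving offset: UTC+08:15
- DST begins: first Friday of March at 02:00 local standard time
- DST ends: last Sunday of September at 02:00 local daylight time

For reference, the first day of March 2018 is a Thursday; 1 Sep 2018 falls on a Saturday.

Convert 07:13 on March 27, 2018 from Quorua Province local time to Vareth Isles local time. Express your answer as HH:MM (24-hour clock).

1 March 2018 is a Thursday, so Saturdays fall on 3, 10, 17, 24, 31; the last is March 31.
1 September 2018 is a Saturday, so the first Sunday is September 2 and the fourth is September 23.
Daylight saving runs 31 March – 23 September; March 27, 2018 is outside that window, so Quorua Province is on standard time at UTC+05:00.
07:13 Quorua Province − 5h = 02:13 UTC.
1 March 2018 is a Thursday, so the first Friday is March 2.
1 September 2018 is a Saturday, so Sundays fall on 2, 9, 16, 23, 30; the last is September 30.
At the standard offset (UTC+07:15), 02:13 UTC + 7h15m = 09:28 Vareth Isles standard time.
The standard-time date in Vareth Isles, March 27, 2018, lies within the daylight-saving period (2 March – 30 September), so Vareth Isles is on daylight time, UTC+08:15.
02:13 UTC + 8h15m = 10:28 Vareth Isles.

10:28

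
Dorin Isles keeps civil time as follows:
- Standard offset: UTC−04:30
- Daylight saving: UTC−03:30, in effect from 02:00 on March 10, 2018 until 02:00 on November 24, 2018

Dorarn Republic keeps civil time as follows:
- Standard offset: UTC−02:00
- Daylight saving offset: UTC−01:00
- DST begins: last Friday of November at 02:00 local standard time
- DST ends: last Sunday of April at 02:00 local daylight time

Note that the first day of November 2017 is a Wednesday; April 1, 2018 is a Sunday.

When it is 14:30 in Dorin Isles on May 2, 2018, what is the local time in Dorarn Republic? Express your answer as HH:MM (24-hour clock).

May 2, 2018 falls between 10 March and 24 November, so daylight saving is in effect and Dorin Isles is at UTC−03:30.
14:30 Dorin Isles + 3h30m = 18:00 UTC.
1 November 2017 is a Wednesday, so Fridays fall on 3, 10, 17, 24; the last is November 24.
1 April 2018 is a Sunday, so Sundays fall on 1, 8, 15, 22, 29; the last is April 29.
At the standard offset (UTC−02:00), 18:00 UTC − 2h = 16:00 Dorarn Republic standard time.
The standard-time date in Dorarn Republic, May 2, 2018, does not fall between 24 November 2017 and 29 April 2018, so daylight saving is not in effect and Dorarn Republic is at UTC−02:00.
18:00 UTC − 2h = 16:00 Dorarn Republic.

16:00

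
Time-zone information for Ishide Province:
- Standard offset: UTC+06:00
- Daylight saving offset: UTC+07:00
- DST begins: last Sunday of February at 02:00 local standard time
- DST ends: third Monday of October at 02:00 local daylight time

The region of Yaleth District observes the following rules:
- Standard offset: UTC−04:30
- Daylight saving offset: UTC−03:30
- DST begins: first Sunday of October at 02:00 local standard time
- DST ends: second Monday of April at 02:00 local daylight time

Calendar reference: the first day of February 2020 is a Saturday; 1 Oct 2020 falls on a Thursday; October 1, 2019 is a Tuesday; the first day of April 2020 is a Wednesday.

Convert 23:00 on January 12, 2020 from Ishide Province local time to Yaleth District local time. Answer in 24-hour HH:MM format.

1 February 2020 is a Saturday, so Sundays fall on 2, 9, 16, 23; the last is February 23.
1 October 2020 is a Thursday, so the first Monday is October 5 and the third is October 19.
Daylight saving runs 23 February – 19 October; January 12, 2020 is outside that window, so Ishide Province is on standard time at UTC+06:00.
23:00 Ishide Province − 6h = 17:00 UTC.
1 October 2019 is a Tuesday, so the first Sunday is October 6.
1 April 2020 is a Wednesday, so the first Monday is April 6 and the second is April 13.
At the standard offset (UTC−04:30), 17:00 UTC − 4h30m = 12:30 Yaleth District standard time.
The standard-time date in Yaleth District, January 12, 2020, falls between 6 October 2019 and 13 April 2020, so daylight saving is in effect and Yaleth District is at UTC−03:30.
17:00 UTC − 3h30m = 13:30 Yaleth District.

13:30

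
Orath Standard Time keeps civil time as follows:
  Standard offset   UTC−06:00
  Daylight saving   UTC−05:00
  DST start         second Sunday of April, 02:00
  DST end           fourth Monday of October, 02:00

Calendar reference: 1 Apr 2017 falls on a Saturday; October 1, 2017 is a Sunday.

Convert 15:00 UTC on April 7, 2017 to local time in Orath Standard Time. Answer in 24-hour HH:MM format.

09:00

1 April 2017 is a Saturday, so the first Sunday is April 2 and the second is April 9.
1 October 2017 is a Sunday, so the first Monday is October 2 and the fourth is October 23.
At the standard offset (UTC−06:00), 15:00 UTC − 6h = 09:00 Orath Standard Time standard time.
The standard-time date in Orath Standard Time, April 7, 2017, is outside the daylight-saving period (9 April – 23 October), so Orath Standard Time is on standard time, UTC−06:00.
15:00 UTC − 6h = 09:00 local.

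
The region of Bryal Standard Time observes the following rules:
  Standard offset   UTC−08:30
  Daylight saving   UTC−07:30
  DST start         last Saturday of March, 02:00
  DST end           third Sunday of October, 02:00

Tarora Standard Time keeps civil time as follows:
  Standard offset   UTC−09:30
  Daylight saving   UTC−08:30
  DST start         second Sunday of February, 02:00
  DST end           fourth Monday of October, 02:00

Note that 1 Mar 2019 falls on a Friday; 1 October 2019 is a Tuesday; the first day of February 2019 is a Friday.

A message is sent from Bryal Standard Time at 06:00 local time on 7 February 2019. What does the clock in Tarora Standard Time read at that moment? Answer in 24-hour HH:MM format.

1 March 2019 is a Friday, so Saturdays fall on 2, 9, 16, 23, 30; the last is March 30.
1 October 2019 is a Tuesday, so the first Sunday is October 6 and the third is October 20.
Daylight saving runs 30 March – 20 October; 7 February 2019 is outside that window, so Bryal Standard Time is on standard time at UTC−08:30.
06:00 Bryal Standard Time + 8h30m = 14:30 UTC.
1 February 2019 is a Friday, so the first Sunday is February 3 and the second is February 10.
1 October 2019 is a Tuesday, so the first Monday is October 7 and the fourth is October 28.
At the standard offset (UTC−09:30), 14:30 UTC − 9h30m = 05:00 Tarora Standard Time standard time.
The standard-time date in Tarora Standard Time, 7 February 2019, is outside the daylight-saving period (10 February – 28 October), so Tarora Standard Time is on standard time, UTC−09:30.
14:30 UTC − 9h30m = 05:00 Tarora Standard Time.

05:00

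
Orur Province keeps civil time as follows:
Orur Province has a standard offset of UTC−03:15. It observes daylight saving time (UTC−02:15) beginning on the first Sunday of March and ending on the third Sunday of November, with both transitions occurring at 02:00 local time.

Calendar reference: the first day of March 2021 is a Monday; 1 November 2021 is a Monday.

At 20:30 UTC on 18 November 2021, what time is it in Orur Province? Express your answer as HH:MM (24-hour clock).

1 March 2021 is a Monday, so the first Sunday is March 7.
1 November 2021 is a Monday, so the first Sunday is November 7 and the third is November 21.
At the standard offset (UTC−03:15), 20:30 UTC − 3h15m = 17:15 Orur Province standard time.
The standard-time date in Orur Province, 18 November 2021, lies within the daylight-saving period (7 March – 21 November), so Orur Province is on daylight time, UTC−02:15.
20:30 UTC − 2h15m = 18:15 local.

18:15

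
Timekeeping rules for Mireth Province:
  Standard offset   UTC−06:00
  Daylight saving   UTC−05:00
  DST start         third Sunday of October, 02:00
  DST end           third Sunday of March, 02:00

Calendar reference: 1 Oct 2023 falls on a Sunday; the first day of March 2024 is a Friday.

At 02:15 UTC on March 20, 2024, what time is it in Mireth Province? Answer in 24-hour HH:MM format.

20:15

1 October 2023 is a Sunday, so the first Sunday is October 1 and the third is October 15.
1 March 2024 is a Friday, so the first Sunday is March 3 and the third is March 17.
At the standard offset (UTC−06:00), 02:15 UTC − 6h = 20:15 Mireth Province standard time (rolling into the previous day, 19 March 2024).
The standard-time date in Mireth Province, March 19, 2024, is outside the daylight-saving period (15 October 2023 – 17 March 2024), so Mireth Province is on standard time, UTC−06:00.
02:15 UTC − 6h = 20:15 local (rolling into the previous day, 19 March 2024).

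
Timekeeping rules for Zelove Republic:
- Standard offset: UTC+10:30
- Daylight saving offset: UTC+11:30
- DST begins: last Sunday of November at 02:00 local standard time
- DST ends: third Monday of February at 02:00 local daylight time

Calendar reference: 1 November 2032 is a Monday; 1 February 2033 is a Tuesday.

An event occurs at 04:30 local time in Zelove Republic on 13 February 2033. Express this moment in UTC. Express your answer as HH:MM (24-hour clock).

17:00

1 November 2032 is a Monday, so Sundays fall on 7, 14, 21, 28; the last is November 28.
1 February 2033 is a Tuesday, so the first Monday is February 7 and the third is February 21.
13 February 2033 lies within the daylight-saving period (28 November 2032 – 21 February 2033), so Zelove Republic is on daylight time, UTC+11:30.
04:30 local − 11h30m = 17:00 UTC (rolling into the previous day, 12 February 2033).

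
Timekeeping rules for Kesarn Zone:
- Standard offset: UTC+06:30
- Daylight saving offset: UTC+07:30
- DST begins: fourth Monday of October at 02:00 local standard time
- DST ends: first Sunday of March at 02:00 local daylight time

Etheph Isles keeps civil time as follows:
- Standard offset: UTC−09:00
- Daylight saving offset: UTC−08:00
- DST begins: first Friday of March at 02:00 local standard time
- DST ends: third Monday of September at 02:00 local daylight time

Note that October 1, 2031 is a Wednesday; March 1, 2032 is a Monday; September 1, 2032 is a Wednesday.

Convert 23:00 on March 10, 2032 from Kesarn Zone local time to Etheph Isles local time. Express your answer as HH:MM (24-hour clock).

1 October 2031 is a Wednesday, so the first Monday is October 6 and the fourth is October 27.
1 March 2032 is a Monday, so the first Sunday is March 7.
Daylight saving runs 27 October 2031 – 7 March 2032; March 10, 2032 is outside that window, so Kesarn Zone is on standard time at UTC+06:30.
23:00 Kesarn Zone − 6h30m = 16:30 UTC.
1 March 2032 is a Monday, so the first Friday is March 5.
1 September 2032 is a Wednesday, so the first Monday is September 6 and the third is September 20.
At the standard offset (UTC−09:00), 16:30 UTC − 9h = 07:30 Etheph Isles standard time.
Daylight saving runs 5 March – 20 September; the standard-time date in Etheph Isles, March 10, 2032, is inside that window, so Etheph Isles is at UTC−08:00.
16:30 UTC − 8h = 08:30 Etheph Isles.

08:30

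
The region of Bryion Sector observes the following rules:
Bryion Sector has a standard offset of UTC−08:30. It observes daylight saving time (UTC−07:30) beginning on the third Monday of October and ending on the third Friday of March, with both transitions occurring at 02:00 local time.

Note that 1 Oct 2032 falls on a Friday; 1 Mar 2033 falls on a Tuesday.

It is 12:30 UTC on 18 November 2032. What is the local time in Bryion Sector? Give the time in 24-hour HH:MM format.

05:00

1 October 2032 is a Friday, so the first Monday is October 4 and the third is October 18.
1 March 2033 is a Tuesday, so the first Friday is March 4 and the third is March 18.
At the standard offset (UTC−08:30), 12:30 UTC − 8h30m = 04:00 Bryion Sector standard time.
Daylight saving runs 18 October 2032 – 18 March 2033; the standard-time date in Bryion Sector, 18 November 2032, is inside that window, so Bryion Sector is at UTC−07:30.
12:30 UTC − 7h30m = 05:00 local.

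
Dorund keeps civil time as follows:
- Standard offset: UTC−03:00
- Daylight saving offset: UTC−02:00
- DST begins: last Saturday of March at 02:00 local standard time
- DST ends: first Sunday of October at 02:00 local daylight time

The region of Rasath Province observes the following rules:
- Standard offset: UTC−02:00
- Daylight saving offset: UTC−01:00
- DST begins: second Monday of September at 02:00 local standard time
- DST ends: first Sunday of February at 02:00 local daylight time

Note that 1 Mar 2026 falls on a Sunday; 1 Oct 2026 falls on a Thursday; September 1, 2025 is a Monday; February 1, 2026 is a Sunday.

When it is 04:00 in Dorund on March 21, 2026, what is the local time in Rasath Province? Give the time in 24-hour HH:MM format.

05:00

1 March 2026 is a Sunday, so Saturdays fall on 7, 14, 21, 28; the last is March 28.
1 October 2026 is a Thursday, so the first Sunday is October 4.
March 21, 2026 is outside the daylight-saving period (28 March – 4 October), so Dorund is on standard time, UTC−03:00.
04:00 Dorund + 3h = 07:00 UTC.
1 September 2025 is a Monday, so the first Monday is September 1 and the second is September 8.
1 February 2026 is a Sunday, so the first Sunday is February 1.
At the standard offset (UTC−02:00), 07:00 UTC − 2h = 05:00 Rasath Province standard time.
The standard-time date in Rasath Province, March 21, 2026, does not fall between 8 September 2025 and 1 February 2026, so daylight saving is not in effect and Rasath Province is at UTC−02:00.
07:00 UTC − 2h = 05:00 Rasath Province.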